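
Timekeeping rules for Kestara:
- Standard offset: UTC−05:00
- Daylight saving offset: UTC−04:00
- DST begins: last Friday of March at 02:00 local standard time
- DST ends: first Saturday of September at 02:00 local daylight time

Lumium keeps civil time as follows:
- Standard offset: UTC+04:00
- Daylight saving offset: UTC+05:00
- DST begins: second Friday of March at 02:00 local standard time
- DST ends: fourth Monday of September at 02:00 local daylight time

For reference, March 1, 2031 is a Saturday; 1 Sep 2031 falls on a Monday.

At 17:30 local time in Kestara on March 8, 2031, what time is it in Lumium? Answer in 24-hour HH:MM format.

1 March 2031 is a Saturday, so Fridays fall on 7, 14, 21, 28; the last is March 28.
1 September 2031 is a Monday, so the first Saturday is September 6.
Daylight saving runs 28 March – 6 September; March 8, 2031 is outside that window, so Kestara is on standard time at UTC−05:00.
17:30 Kestara + 5h = 22:30 UTC.
1 March 2031 is a Saturday, so the first Friday is March 7 and the second is March 14.
1 September 2031 is a Monday, so the first Monday is September 1 and the fourth is September 22.
At the standard offset (UTC+04:00), 22:30 UTC + 4h = 02:30 Lumium standard time (rolling into the next day, 9 March 2031).
The standard-time date in Lumium, March 9, 2031, is outside the daylight-saving period (14 March – 22 September), so Lumium is on standard time, UTC+04:00.
22:30 UTC + 4h = 02:30 Lumium (rolling into the next day, 9 March 2031).

02:30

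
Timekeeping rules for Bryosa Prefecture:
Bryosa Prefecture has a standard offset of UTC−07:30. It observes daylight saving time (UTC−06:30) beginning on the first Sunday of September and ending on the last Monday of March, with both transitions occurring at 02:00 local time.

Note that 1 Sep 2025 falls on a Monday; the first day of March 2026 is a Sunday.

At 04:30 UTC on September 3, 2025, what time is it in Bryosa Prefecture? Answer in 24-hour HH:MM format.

21:00

1 September 2025 is a Monday, so the first Sunday is September 7.
1 March 2026 is a Sunday, so Mondays fall on 2, 9, 16, 23, 30; the last is March 30.
At the standard offset (UTC−07:30), 04:30 UTC − 7h30m = 21:00 Bryosa Prefecture standard time (rolling into the previous day, 2 September 2025).
The standard-time date in Bryosa Prefecture, September 2, 2025, is outside the daylight-saving period (7 September 2025 – 30 March 2026), so Bryosa Prefecture is on standard time, UTC−07:30.
04:30 UTC − 7h30m = 21:00 local (rolling into the previous day, 2 September 2025).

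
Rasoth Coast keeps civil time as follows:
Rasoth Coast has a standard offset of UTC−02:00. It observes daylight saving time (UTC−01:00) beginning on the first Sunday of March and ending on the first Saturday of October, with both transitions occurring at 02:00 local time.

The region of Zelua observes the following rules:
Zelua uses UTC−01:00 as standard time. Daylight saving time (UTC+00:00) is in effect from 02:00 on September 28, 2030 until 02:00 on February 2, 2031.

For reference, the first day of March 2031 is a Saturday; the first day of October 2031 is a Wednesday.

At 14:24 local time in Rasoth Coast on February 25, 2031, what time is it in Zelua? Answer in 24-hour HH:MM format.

15:24

1 March 2031 is a Saturday, so the first Sunday is March 2.
1 October 2031 is a Wednesday, so the first Saturday is October 4.
Daylight saving runs 2 March – 4 October; February 25, 2031 is outside that window, so Rasoth Coast is on standard time at UTC−02:00.
14:24 Rasoth Coast + 2h = 16:24 UTC.
At the standard offset (UTC−01:00), 16:24 UTC − 1h = 15:24 Zelua standard time.
The standard-time date in Zelua, February 25, 2031, does not fall between 28 September 2030 and 2 February 2031, so daylight saving is not in effect and Zelua is at UTC−01:00.
16:24 UTC − 1h = 15:24 Zelua.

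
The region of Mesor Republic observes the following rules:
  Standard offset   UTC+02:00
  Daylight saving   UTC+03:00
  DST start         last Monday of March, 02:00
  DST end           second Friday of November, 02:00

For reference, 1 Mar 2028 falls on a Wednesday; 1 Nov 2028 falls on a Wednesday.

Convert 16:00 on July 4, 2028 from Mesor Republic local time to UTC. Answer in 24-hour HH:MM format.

1 March 2028 is a Wednesday, so Mondays fall on 6, 13, 20, 27; the last is March 27.
1 November 2028 is a Wednesday, so the first Friday is November 3 and the second is November 10.
July 4, 2028 falls between 27 March and 10 November, so daylight saving is in effect and Mesor Republic is at UTC+03:00.
16:00 local − 3h = 13:00 UTC.

13:00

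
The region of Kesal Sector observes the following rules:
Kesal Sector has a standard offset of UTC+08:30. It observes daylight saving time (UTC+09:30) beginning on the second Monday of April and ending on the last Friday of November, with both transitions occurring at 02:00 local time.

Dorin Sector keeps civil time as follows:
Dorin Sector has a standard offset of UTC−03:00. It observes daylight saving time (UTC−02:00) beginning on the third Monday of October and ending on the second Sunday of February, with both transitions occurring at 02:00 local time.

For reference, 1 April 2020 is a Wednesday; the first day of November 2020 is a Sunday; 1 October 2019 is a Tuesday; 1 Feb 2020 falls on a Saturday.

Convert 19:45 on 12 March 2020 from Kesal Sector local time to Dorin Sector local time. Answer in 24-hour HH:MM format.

1 April 2020 is a Wednesday, so the first Monday is April 6 and the second is April 13.
1 November 2020 is a Sunday, so Fridays fall on 6, 13, 20, 27; the last is November 27.
12 March 2020 is outside the daylight-saving period (13 April – 27 November), so Kesal Sector is on standard time, UTC+08:30.
19:45 Kesal Sector − 8h30m = 11:15 UTC.
1 October 2019 is a Tuesday, so the first Monday is October 7 and the third is October 21.
1 February 2020 is a Saturday, so the first Sunday is February 2 and the second is February 9.
At the standard offset (UTC−03:00), 11:15 UTC − 3h = 08:15 Dorin Sector standard time.
The standard-time date in Dorin Sector, 12 March 2020, is outside the daylight-saving period (21 October 2019 – 9 February 2020), so Dorin Sector is on standard time, UTC−03:00.
11:15 UTC − 3h = 08:15 Dorin Sector.

08:15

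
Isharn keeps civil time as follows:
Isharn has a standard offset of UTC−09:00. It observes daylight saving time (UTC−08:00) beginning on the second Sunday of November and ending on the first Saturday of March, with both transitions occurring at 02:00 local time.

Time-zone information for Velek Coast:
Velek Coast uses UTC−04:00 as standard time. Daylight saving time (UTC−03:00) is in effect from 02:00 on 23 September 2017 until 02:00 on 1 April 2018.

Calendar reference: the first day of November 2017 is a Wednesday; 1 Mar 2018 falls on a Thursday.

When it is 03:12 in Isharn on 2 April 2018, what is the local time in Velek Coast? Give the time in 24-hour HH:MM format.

08:12

1 November 2017 is a Wednesday, so the first Sunday is November 5 and the second is November 12.
1 March 2018 is a Thursday, so the first Saturday is March 3.
Daylight saving runs 12 November 2017 – 3 March 2018; 2 April 2018 is outside that window, so Isharn is on standard time at UTC−09:00.
03:12 Isharn + 9h = 12:12 UTC.
At the standard offset (UTC−04:00), 12:12 UTC − 4h = 08:12 Velek Coast standard time.
Daylight saving runs 23 September 2017 – 1 April 2018; the standard-time date in Velek Coast, 2 April 2018, is outside that window, so Velek Coast is on standard time at UTC−04:00.
12:12 UTC − 4h = 08:12 Velek Coast.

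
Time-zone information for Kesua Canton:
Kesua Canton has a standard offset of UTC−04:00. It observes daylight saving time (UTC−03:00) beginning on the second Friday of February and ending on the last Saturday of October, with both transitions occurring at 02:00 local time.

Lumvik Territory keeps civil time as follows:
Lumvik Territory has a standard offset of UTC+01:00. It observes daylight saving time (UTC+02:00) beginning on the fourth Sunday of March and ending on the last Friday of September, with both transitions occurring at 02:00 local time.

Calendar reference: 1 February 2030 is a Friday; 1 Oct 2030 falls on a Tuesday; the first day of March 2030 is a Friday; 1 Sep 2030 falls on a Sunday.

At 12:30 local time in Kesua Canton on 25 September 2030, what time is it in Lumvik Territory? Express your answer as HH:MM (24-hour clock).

17:30

1 February 2030 is a Friday, so the first Friday is February 1 and the second is February 8.
1 October 2030 is a Tuesday, so Saturdays fall on 5, 12, 19, 26; the last is October 26.
Daylight saving runs 8 February – 26 October; 25 September 2030 is inside that window, so Kesua Canton is at UTC−03:00.
12:30 Kesua Canton + 3h = 15:30 UTC.
1 March 2030 is a Friday, so the first Sunday is March 3 and the fourth is March 24.
1 September 2030 is a Sunday, so Fridays fall on 6, 13, 20, 27; the last is September 27.
At the standard offset (UTC+01:00), 15:30 UTC + 1h = 16:30 Lumvik Territory standard time.
The standard-time date in Lumvik Territory, 25 September 2030, falls between 24 March and 27 September, so daylight saving is in effect and Lumvik Territory is at UTC+02:00.
15:30 UTC + 2h = 17:30 Lumvik Territory.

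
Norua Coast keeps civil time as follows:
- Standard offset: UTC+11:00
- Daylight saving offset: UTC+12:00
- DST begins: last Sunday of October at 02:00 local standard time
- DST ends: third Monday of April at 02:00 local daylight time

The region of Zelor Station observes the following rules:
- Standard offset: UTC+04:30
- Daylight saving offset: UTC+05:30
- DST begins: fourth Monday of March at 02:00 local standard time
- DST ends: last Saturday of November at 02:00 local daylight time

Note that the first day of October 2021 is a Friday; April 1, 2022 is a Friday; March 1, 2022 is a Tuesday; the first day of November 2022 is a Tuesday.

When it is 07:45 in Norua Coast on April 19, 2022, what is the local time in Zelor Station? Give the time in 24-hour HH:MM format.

1 October 2021 is a Friday, so Sundays fall on 3, 10, 17, 24, 31; the last is October 31.
1 April 2022 is a Friday, so the first Monday is April 4 and the third is April 18.
April 19, 2022 does not fall between 31 October 2021 and 18 April 2022, so daylight saving is not in effect and Norua Coast is at UTC+11:00.
07:45 Norua Coast − 11h = 20:45 UTC (rolling into the previous day, 18 April 2022).
1 March 2022 is a Tuesday, so the first Monday is March 7 and the fourth is March 28.
1 November 2022 is a Tuesday, so Saturdays fall on 5, 12, 19, 26; the last is November 26.
At the standard offset (UTC+04:30), 20:45 UTC + 4h30m = 01:15 Zelor Station standard time (rolling into the next day, 19 April 2022).
The standard-time date in Zelor Station, April 19, 2022, falls between 28 March and 26 November, so daylight saving is in effect and Zelor Station is at UTC+05:30.
20:45 UTC + 5h30m = 02:15 Zelor Station (rolling into the next day, 19 April 2022).

02:15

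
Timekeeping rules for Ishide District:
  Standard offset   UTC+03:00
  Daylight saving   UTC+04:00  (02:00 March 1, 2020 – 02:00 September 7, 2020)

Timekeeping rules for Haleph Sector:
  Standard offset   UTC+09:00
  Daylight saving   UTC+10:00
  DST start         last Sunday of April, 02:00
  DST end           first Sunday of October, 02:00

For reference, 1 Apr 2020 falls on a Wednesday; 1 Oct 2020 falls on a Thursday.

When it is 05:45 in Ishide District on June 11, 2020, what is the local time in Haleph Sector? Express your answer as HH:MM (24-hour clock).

June 11, 2020 falls between 1 March and 7 September, so daylight saving is in effect and Ishide District is at UTC+04:00.
05:45 Ishide District − 4h = 01:45 UTC.
1 April 2020 is a Wednesday, so Sundays fall on 5, 12, 19, 26; the last is April 26.
1 October 2020 is a Thursday, so the first Sunday is October 4.
At the standard offset (UTC+09:00), 01:45 UTC + 9h = 10:45 Haleph Sector standard time.
The standard-time date in Haleph Sector, June 11, 2020, falls between 26 April and 4 October, so daylight saving is in effect and Haleph Sector is at UTC+10:00.
01:45 UTC + 10h = 11:45 Haleph Sector.

11:45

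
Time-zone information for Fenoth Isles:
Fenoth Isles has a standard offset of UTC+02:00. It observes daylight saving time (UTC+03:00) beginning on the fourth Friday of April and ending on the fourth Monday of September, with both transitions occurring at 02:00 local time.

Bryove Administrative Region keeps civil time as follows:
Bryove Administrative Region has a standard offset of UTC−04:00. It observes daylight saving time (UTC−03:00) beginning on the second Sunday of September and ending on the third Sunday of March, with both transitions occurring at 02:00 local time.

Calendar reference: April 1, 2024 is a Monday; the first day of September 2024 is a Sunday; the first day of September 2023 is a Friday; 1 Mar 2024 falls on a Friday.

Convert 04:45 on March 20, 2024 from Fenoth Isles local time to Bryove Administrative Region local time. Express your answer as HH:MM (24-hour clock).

22:45

1 April 2024 is a Monday, so the first Friday is April 5 and the fourth is April 26.
1 September 2024 is a Sunday, so the first Monday is September 2 and the fourth is September 23.
March 20, 2024 is outside the daylight-saving period (26 April – 23 September), so Fenoth Isles is on standard time, UTC+02:00.
04:45 Fenoth Isles − 2h = 02:45 UTC.
1 September 2023 is a Friday, so the first Sunday is September 3 and the second is September 10.
1 March 2024 is a Friday, so the first Sunday is March 3 and the third is March 17.
At the standard offset (UTC−04:00), 02:45 UTC − 4h = 22:45 Bryove Administrative Region standard time (rolling into the previous day, 19 March 2024).
The standard-time date in Bryove Administrative Region, March 19, 2024, is outside the daylight-saving period (10 September 2023 – 17 March 2024), so Bryove Administrative Region is on standard time, UTC−04:00.
02:45 UTC − 4h = 22:45 Bryove Administrative Region (rolling into the previous day, 19 March 2024).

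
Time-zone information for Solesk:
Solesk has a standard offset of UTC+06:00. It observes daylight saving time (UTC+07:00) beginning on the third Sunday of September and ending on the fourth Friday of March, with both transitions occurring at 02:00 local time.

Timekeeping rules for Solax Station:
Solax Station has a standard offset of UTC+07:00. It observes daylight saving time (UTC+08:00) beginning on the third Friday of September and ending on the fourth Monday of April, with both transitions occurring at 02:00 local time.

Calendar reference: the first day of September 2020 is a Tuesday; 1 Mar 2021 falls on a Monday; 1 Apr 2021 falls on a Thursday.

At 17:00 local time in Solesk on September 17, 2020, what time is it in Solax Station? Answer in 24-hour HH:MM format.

1 September 2020 is a Tuesday, so the first Sunday is September 6 and the third is September 20.
1 March 2021 is a Monday, so the first Friday is March 5 and the fourth is March 26.
Daylight saving runs 20 September 2020 – 26 March 2021; September 17, 2020 is outside that window, so Solesk is on standard time at UTC+06:00.
17:00 Solesk − 6h = 11:00 UTC.
1 September 2020 is a Tuesday, so the first Friday is September 4 and the third is September 18.
1 April 2021 is a Thursday, so the first Monday is April 5 and the fourth is April 26.
At the standard offset (UTC+07:00), 11:00 UTC + 7h = 18:00 Solax Station standard time.
Daylight saving runs 18 September 2020 – 26 April 2021; the standard-time date in Solax Station, September 17, 2020, is outside that window, so Solax Station is on standard time at UTC+07:00.
11:00 UTC + 7h = 18:00 Solax Station.

18:00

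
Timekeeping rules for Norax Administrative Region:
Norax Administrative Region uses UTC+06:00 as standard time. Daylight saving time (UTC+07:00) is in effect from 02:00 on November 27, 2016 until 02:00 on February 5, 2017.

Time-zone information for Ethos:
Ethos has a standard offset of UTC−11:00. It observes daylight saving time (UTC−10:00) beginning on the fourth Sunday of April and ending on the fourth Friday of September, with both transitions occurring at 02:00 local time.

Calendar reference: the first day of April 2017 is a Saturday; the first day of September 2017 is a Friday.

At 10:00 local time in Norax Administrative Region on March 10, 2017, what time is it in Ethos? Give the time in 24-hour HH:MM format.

17:00

March 10, 2017 does not fall between 27 November 2016 and 5 February 2017, so daylight saving is not in effect and Norax Administrative Region is at UTC+06:00.
10:00 Norax Administrative Region − 6h = 04:00 UTC.
1 April 2017 is a Saturday, so the first Sunday is April 2 and the fourth is April 23.
1 September 2017 is a Friday, so the first Friday is September 1 and the fourth is September 22.
At the standard offset (UTC−11:00), 04:00 UTC − 11h = 17:00 Ethos standard time (rolling into the previous day, 9 March 2017).
The standard-time date in Ethos, March 9, 2017, is outside the daylight-saving period (23 April – 22 September), so Ethos is on standard time, UTC−11:00.
04:00 UTC − 11h = 17:00 Ethos (rolling into the previous day, 9 March 2017).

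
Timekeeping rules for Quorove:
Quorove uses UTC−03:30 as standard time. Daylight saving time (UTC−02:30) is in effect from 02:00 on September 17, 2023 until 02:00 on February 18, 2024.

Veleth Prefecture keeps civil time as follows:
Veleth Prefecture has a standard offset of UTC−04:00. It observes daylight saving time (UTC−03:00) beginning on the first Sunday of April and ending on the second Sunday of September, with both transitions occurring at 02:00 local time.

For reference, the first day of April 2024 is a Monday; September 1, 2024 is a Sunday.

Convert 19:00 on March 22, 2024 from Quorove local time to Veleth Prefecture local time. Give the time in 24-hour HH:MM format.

March 22, 2024 is outside the daylight-saving period (17 September 2023 – 18 February 2024), so Quorove is on standard time, UTC−03:30.
19:00 Quorove + 3h30m = 22:30 UTC.
1 April 2024 is a Monday, so the first Sunday is April 7.
1 September 2024 is a Sunday, so the first Sunday is September 1 and the second is September 8.
At the standard offset (UTC−04:00), 22:30 UTC − 4h = 18:30 Veleth Prefecture standard time.
Daylight saving runs 7 April – 8 September; the standard-time date in Veleth Prefecture, March 22, 2024, is outside that window, so Veleth Prefecture is on standard time at UTC−04:00.
22:30 UTC − 4h = 18:30 Veleth Prefecture.

18:30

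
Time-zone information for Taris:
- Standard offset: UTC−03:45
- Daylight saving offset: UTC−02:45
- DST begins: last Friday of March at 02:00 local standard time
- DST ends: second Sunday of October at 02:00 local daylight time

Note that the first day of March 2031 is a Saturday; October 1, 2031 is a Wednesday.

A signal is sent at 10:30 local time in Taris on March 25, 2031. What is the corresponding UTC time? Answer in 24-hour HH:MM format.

1 March 2031 is a Saturday, so Fridays fall on 7, 14, 21, 28; the last is March 28.
1 October 2031 is a Wednesday, so the first Sunday is October 5 and the second is October 12.
March 25, 2031 is outside the daylight-saving period (28 March – 12 October), so Taris is on standard time, UTC−03:45.
10:30 local + 3h45m = 14:15 UTC.

14:15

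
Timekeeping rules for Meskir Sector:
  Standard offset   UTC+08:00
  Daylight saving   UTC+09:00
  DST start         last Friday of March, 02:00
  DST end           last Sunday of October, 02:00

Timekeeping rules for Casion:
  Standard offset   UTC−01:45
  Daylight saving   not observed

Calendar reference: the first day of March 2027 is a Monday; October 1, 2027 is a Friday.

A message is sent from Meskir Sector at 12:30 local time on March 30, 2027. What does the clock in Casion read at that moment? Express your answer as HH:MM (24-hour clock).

1 March 2027 is a Monday, so Fridays fall on 5, 12, 19, 26; the last is March 26.
1 October 2027 is a Friday, so Sundays fall on 3, 10, 17, 24, 31; the last is October 31.
March 30, 2027 falls between 26 March and 31 October, so daylight saving is in effect and Meskir Sector is at UTC+09:00.
12:30 Meskir Sector − 9h = 03:30 UTC.
Casion has no daylight saving, so its offset is UTC−01:45 year-round.
03:30 UTC − 1h45m = 01:45 Casion.

01:45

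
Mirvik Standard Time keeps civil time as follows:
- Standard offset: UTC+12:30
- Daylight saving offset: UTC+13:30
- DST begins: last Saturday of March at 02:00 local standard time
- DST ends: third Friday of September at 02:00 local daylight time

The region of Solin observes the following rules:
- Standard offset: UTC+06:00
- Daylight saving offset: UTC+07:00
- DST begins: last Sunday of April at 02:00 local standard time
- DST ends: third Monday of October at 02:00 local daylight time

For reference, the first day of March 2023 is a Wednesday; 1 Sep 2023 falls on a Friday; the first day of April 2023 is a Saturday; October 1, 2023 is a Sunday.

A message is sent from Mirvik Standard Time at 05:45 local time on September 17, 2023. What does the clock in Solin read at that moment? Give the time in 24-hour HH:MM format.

1 March 2023 is a Wednesday, so Saturdays fall on 4, 11, 18, 25; the last is March 25.
1 September 2023 is a Friday, so the first Friday is September 1 and the third is September 15.
Daylight saving runs 25 March – 15 September; September 17, 2023 is outside that window, so Mirvik Standard Time is on standard time at UTC+12:30.
05:45 Mirvik Standard Time − 12h30m = 17:15 UTC (rolling into the previous day, 16 September 2023).
1 April 2023 is a Saturday, so Sundays fall on 2, 9, 16, 23, 30; the last is April 30.
1 October 2023 is a Sunday, so the first Monday is October 2 and the third is October 16.
At the standard offset (UTC+06:00), 17:15 UTC + 6h = 23:15 Solin standard time.
The standard-time date in Solin, September 16, 2023, falls between 30 April and 16 October, so daylight saving is in effect and Solin is at UTC+07:00.
17:15 UTC + 7h = 00:15 Solin (rolling into the next day, 17 September 2023).

00:15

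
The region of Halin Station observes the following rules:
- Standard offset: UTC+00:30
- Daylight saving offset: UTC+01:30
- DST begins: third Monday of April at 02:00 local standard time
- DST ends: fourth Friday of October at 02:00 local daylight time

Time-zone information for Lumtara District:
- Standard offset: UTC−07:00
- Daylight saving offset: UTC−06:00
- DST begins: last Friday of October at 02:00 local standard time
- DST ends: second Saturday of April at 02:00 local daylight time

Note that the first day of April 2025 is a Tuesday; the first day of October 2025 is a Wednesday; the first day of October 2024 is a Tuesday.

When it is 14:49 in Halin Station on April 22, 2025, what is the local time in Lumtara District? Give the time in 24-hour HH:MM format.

1 April 2025 is a Tuesday, so the first Monday is April 7 and the third is April 21.
1 October 2025 is a Wednesday, so the first Friday is October 3 and the fourth is October 24.
April 22, 2025 falls between 21 April and 24 October, so daylight saving is in effect and Halin Station is at UTC+01:30.
14:49 Halin Station − 1h30m = 13:19 UTC.
1 October 2024 is a Tuesday, so Fridays fall on 4, 11, 18, 25; the last is October 25.
1 April 2025 is a Tuesday, so the first Saturday is April 5 and the second is April 12.
At the standard offset (UTC−07:00), 13:19 UTC − 7h = 06:19 Lumtara District standard time.
Daylight saving runs 25 October 2024 – 12 April 2025; the standard-time date in Lumtara District, April 22, 2025, is outside that window, so Lumtara District is on standard time at UTC−07:00.
13:19 UTC − 7h = 06:19 Lumtara District.

06:19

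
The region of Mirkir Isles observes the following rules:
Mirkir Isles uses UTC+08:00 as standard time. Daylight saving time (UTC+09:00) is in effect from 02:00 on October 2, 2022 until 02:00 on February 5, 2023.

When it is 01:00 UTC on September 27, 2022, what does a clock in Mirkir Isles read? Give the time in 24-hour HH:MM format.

09:00

At the standard offset (UTC+08:00), 01:00 UTC + 8h = 09:00 Mirkir Isles standard time.
The standard-time date in Mirkir Isles, September 27, 2022, does not fall between 2 October 2022 and 5 February 2023, so daylight saving is not in effect and Mirkir Isles is at UTC+08:00.
01:00 UTC + 8h = 09:00 local.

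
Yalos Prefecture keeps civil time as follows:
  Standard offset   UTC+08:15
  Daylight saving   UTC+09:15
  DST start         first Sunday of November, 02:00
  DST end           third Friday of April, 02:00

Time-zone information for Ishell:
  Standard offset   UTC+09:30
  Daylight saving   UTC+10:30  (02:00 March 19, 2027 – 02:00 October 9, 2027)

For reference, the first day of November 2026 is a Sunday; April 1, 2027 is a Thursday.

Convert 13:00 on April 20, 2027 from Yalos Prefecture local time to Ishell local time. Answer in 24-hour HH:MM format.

15:15

1 November 2026 is a Sunday, so the first Sunday is November 1.
1 April 2027 is a Thursday, so the first Friday is April 2 and the third is April 16.
April 20, 2027 is outside the daylight-saving period (1 November 2026 – 16 April 2027), so Yalos Prefecture is on standard time, UTC+08:15.
13:00 Yalos Prefecture − 8h15m = 04:45 UTC.
At the standard offset (UTC+09:30), 04:45 UTC + 9h30m = 14:15 Ishell standard time.
The standard-time date in Ishell, April 20, 2027, falls between 19 March and 9 October, so daylight saving is in effect and Ishell is at UTC+10:30.
04:45 UTC + 10h30m = 15:15 Ishell.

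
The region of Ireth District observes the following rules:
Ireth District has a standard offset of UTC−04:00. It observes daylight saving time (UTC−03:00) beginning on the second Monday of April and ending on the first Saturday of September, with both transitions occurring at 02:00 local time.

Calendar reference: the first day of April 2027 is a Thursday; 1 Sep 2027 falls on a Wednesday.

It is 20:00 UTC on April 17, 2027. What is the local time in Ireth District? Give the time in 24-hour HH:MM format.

17:00

1 April 2027 is a Thursday, so the first Monday is April 5 and the second is April 12.
1 September 2027 is a Wednesday, so the first Saturday is September 4.
At the standard offset (UTC−04:00), 20:00 UTC − 4h = 16:00 Ireth District standard time.
The standard-time date in Ireth District, April 17, 2027, falls between 12 April and 4 September, so daylight saving is in effect and Ireth District is at UTC−03:00.
20:00 UTC − 3h = 17:00 local.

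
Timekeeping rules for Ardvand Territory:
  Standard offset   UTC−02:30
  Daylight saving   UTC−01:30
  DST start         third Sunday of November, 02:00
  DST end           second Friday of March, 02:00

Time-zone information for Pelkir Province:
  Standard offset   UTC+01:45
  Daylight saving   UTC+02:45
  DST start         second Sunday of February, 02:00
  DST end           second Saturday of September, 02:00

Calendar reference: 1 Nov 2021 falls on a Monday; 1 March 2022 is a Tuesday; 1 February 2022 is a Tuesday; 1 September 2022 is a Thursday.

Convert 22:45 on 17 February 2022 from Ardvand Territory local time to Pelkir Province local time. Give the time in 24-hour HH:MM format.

1 November 2021 is a Monday, so the first Sunday is November 7 and the third is November 21.
1 March 2022 is a Tuesday, so the first Friday is March 4 and the second is March 11.
17 February 2022 falls between 21 November 2021 and 11 March 2022, so daylight saving is in effect and Ardvand Territory is at UTC−01:30.
22:45 Ardvand Territory + 1h30m = 00:15 UTC (rolling into the next day, 18 February 2022).
1 February 2022 is a Tuesday, so the first Sunday is February 6 and the second is February 13.
1 September 2022 is a Thursday, so the first Saturday is September 3 and the second is September 10.
At the standard offset (UTC+01:45), 00:15 UTC + 1h45m = 02:00 Pelkir Province standard time.
The standard-time date in Pelkir Province, 18 February 2022, falls between 13 February and 10 September, so daylight saving is in effect and Pelkir Province is at UTC+02:45.
00:15 UTC + 2h45m = 03:00 Pelkir Province.

03:00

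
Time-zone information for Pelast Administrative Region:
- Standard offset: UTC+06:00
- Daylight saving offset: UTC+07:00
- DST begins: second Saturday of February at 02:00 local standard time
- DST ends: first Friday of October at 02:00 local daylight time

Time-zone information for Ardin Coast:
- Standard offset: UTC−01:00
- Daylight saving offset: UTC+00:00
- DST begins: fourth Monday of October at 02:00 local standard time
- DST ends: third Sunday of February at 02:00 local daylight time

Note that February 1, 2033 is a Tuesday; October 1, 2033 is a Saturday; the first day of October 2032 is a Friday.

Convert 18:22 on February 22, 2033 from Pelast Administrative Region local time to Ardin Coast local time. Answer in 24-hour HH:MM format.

1 February 2033 is a Tuesday, so the first Saturday is February 5 and the second is February 12.
1 October 2033 is a Saturday, so the first Friday is October 7.
February 22, 2033 lies within the daylight-saving period (12 February – 7 October), so Pelast Administrative Region is on daylight time, UTC+07:00.
18:22 Pelast Administrative Region − 7h = 11:22 UTC.
1 October 2032 is a Friday, so the first Monday is October 4 and the fourth is October 25.
1 February 2033 is a Tuesday, so the first Sunday is February 6 and the third is February 20.
At the standard offset (UTC−01:00), 11:22 UTC − 1h = 10:22 Ardin Coast standard time.
Daylight saving runs 25 October 2032 – 20 February 2033; the standard-time date in Ardin Coast, February 22, 2033, is outside that window, so Ardin Coast is on standard time at UTC−01:00.
11:22 UTC − 1h = 10:22 Ardin Coast.

10:22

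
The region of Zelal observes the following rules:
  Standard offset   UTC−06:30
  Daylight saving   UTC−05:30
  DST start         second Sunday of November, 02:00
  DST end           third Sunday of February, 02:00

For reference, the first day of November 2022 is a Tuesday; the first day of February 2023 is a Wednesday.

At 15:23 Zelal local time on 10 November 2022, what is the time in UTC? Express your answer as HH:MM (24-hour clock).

21:53

1 November 2022 is a Tuesday, so the first Sunday is November 6 and the second is November 13.
1 February 2023 is a Wednesday, so the first Sunday is February 5 and the third is February 19.
Daylight saving runs 13 November 2022 – 19 February 2023; 10 November 2022 is outside that window, so Zelal is on standard time at UTC−06:30.
15:23 local + 6h30m = 21:53 UTC.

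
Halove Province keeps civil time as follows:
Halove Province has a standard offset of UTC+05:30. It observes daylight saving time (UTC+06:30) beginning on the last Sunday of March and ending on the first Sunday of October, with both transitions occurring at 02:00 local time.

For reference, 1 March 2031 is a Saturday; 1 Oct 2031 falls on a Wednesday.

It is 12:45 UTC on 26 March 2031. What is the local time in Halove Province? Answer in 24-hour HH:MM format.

18:15

1 March 2031 is a Saturday, so Sundays fall on 2, 9, 16, 23, 30; the last is March 30.
1 October 2031 is a Wednesday, so the first Sunday is October 5.
At the standard offset (UTC+05:30), 12:45 UTC + 5h30m = 18:15 Halove Province standard time.
The standard-time date in Halove Province, 26 March 2031, does not fall between 30 March and 5 October, so daylight saving is not in effect and Halove Province is at UTC+05:30.
12:45 UTC + 5h30m = 18:15 local.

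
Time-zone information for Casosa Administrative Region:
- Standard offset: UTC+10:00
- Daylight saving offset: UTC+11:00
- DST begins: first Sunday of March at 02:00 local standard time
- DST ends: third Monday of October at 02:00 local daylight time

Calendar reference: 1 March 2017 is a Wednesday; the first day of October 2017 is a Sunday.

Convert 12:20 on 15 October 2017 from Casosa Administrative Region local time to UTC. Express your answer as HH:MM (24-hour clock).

1 March 2017 is a Wednesday, so the first Sunday is March 5.
1 October 2017 is a Sunday, so the first Monday is October 2 and the third is October 16.
15 October 2017 falls between 5 March and 16 October, so daylight saving is in effect and Casosa Administrative Region is at UTC+11:00.
12:20 local − 11h = 01:20 UTC.

01:20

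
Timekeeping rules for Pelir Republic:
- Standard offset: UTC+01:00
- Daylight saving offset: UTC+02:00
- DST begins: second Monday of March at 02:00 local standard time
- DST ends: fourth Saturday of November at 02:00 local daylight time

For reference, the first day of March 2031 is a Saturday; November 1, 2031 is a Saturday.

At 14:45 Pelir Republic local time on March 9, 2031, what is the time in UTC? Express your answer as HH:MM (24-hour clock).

1 March 2031 is a Saturday, so the first Monday is March 3 and the second is March 10.
1 November 2031 is a Saturday, so the first Saturday is November 1 and the fourth is November 22.
March 9, 2031 is outside the daylight-saving period (10 March – 22 November), so Pelir Republic is on standard time, UTC+01:00.
14:45 local − 1h = 13:45 UTC.

13:45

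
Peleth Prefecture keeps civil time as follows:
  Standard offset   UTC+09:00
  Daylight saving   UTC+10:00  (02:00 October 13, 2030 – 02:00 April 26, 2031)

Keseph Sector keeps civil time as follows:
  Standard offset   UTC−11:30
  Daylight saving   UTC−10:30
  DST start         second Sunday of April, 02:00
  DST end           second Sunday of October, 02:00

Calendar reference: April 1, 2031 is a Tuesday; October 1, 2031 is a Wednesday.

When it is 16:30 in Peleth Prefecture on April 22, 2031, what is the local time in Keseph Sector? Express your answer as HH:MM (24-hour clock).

20:00

April 22, 2031 lies within the daylight-saving period (13 October 2030 – 26 April 2031), so Peleth Prefecture is on daylight time, UTC+10:00.
16:30 Peleth Prefecture − 10h = 06:30 UTC.
1 April 2031 is a Tuesday, so the first Sunday is April 6 and the second is April 13.
1 October 2031 is a Wednesday, so the first Sunday is October 5 and the second is October 12.
At the standard offset (UTC−11:30), 06:30 UTC − 11h30m = 19:00 Keseph Sector standard time (rolling into the previous day, 21 April 2031).
The standard-time date in Keseph Sector, April 21, 2031, lies within the daylight-saving period (13 April – 12 October), so Keseph Sector is on daylight time, UTC−10:30.
06:30 UTC − 10h30m = 20:00 Keseph Sector (rolling into the previous day, 21 April 2031).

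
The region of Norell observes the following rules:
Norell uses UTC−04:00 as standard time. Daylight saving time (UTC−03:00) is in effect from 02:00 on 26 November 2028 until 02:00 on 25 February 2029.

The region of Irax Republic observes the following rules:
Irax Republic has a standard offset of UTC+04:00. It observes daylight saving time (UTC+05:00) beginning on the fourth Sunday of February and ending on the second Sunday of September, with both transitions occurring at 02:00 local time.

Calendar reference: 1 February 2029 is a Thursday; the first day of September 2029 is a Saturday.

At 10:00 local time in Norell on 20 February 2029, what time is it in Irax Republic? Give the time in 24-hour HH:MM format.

20 February 2029 lies within the daylight-saving period (26 November 2028 – 25 February 2029), so Norell is on daylight time, UTC−03:00.
10:00 Norell + 3h = 13:00 UTC.
1 February 2029 is a Thursday, so the first Sunday is February 4 and the fourth is February 25.
1 September 2029 is a Saturday, so the first Sunday is September 2 and the second is September 9.
At the standard offset (UTC+04:00), 13:00 UTC + 4h = 17:00 Irax Republic standard time.
The standard-time date in Irax Republic, 20 February 2029, does not fall between 25 February and 9 September, so daylight saving is not in effect and Irax Republic is at UTC+04:00.
13:00 UTC + 4h = 17:00 Irax Republic.

17:00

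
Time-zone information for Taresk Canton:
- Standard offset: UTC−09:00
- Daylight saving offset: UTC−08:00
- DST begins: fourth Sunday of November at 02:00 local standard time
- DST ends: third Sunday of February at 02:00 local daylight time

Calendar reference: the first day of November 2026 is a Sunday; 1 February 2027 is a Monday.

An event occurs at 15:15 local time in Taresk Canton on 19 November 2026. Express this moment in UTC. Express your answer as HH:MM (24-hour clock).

1 November 2026 is a Sunday, so the first Sunday is November 1 and the fourth is November 22.
1 February 2027 is a Monday, so the first Sunday is February 7 and the third is February 21.
19 November 2026 does not fall between 22 November 2026 and 21 February 2027, so daylight saving is not in effect and Taresk Canton is at UTC−09:00.
15:15 local + 9h = 00:15 UTC (rolling into the next day, 20 November 2026).

00:15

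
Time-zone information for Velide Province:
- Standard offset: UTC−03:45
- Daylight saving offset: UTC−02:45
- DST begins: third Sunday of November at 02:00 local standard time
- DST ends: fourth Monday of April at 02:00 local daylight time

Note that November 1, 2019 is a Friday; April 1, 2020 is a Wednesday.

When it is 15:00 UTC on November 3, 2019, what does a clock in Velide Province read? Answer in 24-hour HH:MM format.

11:15

1 November 2019 is a Friday, so the first Sunday is November 3 and the third is November 17.
1 April 2020 is a Wednesday, so the first Monday is April 6 and the fourth is April 27.
At the standard offset (UTC−03:45), 15:00 UTC − 3h45m = 11:15 Velide Province standard time.
The standard-time date in Velide Province, November 3, 2019, does not fall between 17 November 2019 and 27 April 2020, so daylight saving is not in effect and Velide Province is at UTC−03:45.
15:00 UTC − 3h45m = 11:15 local.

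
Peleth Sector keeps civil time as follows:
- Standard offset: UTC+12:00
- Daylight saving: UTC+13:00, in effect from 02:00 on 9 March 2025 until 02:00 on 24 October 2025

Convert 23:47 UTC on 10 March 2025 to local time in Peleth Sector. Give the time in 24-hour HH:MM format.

At the standard offset (UTC+12:00), 23:47 UTC + 12h = 11:47 Peleth Sector standard time (rolling into the next day, 11 March 2025).
The standard-time date in Peleth Sector, 11 March 2025, falls between 9 March and 24 October, so daylight saving is in effect and Peleth Sector is at UTC+13:00.
23:47 UTC + 13h = 12:47 local (rolling into the next day, 11 March 2025).

12:47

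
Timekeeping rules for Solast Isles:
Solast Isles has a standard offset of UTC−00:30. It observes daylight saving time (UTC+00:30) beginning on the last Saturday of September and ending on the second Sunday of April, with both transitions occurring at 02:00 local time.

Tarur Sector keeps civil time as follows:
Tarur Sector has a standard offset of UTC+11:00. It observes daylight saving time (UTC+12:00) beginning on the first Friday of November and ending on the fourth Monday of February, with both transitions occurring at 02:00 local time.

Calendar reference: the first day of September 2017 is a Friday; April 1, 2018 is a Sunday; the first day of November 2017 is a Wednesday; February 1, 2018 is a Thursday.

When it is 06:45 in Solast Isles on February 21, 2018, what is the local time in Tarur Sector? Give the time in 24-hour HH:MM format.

18:15

1 September 2017 is a Friday, so Saturdays fall on 2, 9, 16, 23, 30; the last is September 30.
1 April 2018 is a Sunday, so the first Sunday is April 1 and the second is April 8.
Daylight saving runs 30 September 2017 – 8 April 2018; February 21, 2018 is inside that window, so Solast Isles is at UTC+00:30.
06:45 Solast Isles − 0h30m = 06:15 UTC.
1 November 2017 is a Wednesday, so the first Friday is November 3.
1 February 2018 is a Thursday, so the first Monday is February 5 and the fourth is February 26.
At the standard offset (UTC+11:00), 06:15 UTC + 11h = 17:15 Tarur Sector standard time.
The standard-time date in Tarur Sector, February 21, 2018, lies within the daylight-saving period (3 November 2017 – 26 February 2018), so Tarur Sector is on daylight time, UTC+12:00.
06:15 UTC + 12h = 18:15 Tarur Sector.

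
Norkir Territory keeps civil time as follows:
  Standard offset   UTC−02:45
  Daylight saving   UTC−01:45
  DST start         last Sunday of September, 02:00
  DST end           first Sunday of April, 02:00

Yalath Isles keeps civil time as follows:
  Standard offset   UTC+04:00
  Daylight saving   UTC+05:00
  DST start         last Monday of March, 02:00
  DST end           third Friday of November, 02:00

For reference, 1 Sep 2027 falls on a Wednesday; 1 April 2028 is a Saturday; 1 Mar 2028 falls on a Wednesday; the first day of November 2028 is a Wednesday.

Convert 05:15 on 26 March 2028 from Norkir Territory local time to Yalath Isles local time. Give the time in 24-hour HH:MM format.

11:00

1 September 2027 is a Wednesday, so Sundays fall on 5, 12, 19, 26; the last is September 26.
1 April 2028 is a Saturday, so the first Sunday is April 2.
Daylight saving runs 26 September 2027 – 2 April 2028; 26 March 2028 is inside that window, so Norkir Territory is at UTC−01:45.
05:15 Norkir Territory + 1h45m = 07:00 UTC.
1 March 2028 is a Wednesday, so Mondays fall on 6, 13, 20, 27; the last is March 27.
1 November 2028 is a Wednesday, so the first Friday is November 3 and the third is November 17.
At the standard offset (UTC+04:00), 07:00 UTC + 4h = 11:00 Yalath Isles standard time.
Daylight saving runs 27 March – 17 November; the standard-time date in Yalath Isles, 26 March 2028, is outside that window, so Yalath Isles is on standard time at UTC+04:00.
07:00 UTC + 4h = 11:00 Yalath Isles.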